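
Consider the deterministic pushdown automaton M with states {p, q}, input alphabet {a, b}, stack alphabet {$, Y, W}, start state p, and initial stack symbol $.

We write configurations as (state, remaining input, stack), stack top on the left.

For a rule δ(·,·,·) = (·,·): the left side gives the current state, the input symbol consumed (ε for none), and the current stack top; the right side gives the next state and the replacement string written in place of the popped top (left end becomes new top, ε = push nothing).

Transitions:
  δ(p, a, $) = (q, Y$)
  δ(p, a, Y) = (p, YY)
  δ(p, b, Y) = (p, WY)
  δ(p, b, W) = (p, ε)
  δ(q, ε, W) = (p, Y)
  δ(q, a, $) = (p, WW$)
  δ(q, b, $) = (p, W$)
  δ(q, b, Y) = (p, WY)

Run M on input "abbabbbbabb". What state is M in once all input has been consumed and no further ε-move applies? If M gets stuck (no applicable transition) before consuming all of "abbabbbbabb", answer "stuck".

p

(p, abbabbbbabb, $)
  read a, top $: go to q, push Y$ → (q, bbabbbbabb, Y$)
  read b, top Y: go to p, push WY → (p, babbbbabb, WY$)
  read b, top W: go to p, push ε → (p, abbbbabb, Y$)
  read a, top Y: go to p, push YY → (p, bbbbabb, YY$)
  read b, top Y: go to p, push WY → (p, bbbabb, WYY$)
  read b, top W: go to p, push ε → (p, bbabb, YY$)
  read b, top Y: go to p, push WY → (p, babb, WYY$)
  read b, top W: go to p, push ε → (p, abb, YY$)
  read a, top Y: go to p, push YY → (p, bb, YYY$)
  read b, top Y: go to p, push WY → (p, b, WYYY$)
  read b, top W: go to p, push ε → (p, ε, YYY$)
All input consumed; M is in state p.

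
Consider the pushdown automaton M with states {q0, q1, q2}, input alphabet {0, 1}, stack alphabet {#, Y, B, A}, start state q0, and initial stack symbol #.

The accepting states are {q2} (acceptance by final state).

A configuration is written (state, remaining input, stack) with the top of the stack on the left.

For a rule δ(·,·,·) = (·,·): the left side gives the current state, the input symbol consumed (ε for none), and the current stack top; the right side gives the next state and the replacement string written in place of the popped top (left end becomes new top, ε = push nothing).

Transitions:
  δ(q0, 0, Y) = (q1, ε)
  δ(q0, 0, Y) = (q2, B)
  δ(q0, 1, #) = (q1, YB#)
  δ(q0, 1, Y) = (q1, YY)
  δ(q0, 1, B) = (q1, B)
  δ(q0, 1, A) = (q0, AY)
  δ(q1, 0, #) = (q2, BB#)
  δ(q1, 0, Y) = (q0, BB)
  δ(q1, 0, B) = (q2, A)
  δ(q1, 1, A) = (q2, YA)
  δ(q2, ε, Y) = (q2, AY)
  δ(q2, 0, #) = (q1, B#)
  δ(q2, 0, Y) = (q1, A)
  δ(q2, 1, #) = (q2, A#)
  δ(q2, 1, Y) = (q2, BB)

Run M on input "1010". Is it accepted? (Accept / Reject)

Accept

One accepting computation: (q0, 1010, #) ⊢ (q1, 010, YB#) ⊢ (q0, 10, BBB#) ⊢ (q1, 0, BBB#) ⊢ (q2, ε, ABB#)
All input consumed and state q2 ∈ F.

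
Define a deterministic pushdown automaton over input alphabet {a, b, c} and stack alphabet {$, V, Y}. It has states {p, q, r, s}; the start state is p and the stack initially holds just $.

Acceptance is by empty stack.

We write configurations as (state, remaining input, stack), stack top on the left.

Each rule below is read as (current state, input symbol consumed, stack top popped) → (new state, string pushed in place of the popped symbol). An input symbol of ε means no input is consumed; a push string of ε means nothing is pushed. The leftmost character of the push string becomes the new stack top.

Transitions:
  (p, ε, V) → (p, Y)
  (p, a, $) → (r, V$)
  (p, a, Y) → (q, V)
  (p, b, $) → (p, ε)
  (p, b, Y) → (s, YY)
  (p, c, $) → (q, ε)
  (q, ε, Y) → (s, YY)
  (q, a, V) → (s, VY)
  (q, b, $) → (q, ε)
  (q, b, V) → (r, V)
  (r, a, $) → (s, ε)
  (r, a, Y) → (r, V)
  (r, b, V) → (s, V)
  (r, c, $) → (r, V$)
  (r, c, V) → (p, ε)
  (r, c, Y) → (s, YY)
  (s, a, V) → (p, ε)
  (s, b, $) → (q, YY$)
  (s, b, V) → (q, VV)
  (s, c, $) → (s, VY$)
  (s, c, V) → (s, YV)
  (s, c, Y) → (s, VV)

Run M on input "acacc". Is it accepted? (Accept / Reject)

Accept

(p, acacc, $) ⊢ (r, cacc, V$) ⊢ (p, acc, $) ⊢ (r, cc, V$) ⊢ (p, c, $) ⊢ (q, ε, ε)
All input consumed and the stack is empty.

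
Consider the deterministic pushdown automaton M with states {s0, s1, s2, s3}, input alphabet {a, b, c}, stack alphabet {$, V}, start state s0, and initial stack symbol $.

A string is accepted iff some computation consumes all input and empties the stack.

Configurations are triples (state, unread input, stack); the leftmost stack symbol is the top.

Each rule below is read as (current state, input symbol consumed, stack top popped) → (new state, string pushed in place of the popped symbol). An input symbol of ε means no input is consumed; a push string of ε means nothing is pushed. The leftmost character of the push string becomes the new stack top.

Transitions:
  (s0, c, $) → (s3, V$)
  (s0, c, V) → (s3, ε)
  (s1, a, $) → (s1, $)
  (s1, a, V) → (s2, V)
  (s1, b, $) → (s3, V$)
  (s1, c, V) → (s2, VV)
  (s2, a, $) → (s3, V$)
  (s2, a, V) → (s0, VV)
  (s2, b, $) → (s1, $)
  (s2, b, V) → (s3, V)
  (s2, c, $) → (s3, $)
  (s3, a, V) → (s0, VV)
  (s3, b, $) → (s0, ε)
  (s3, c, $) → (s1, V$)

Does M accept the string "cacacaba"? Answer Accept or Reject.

(s0, cacacaba, $) ⊢ (s3, acacaba, V$) ⊢ (s0, cacaba, VV$) ⊢ (s3, acaba, V$) ⊢ (s0, caba, VV$) ⊢ (s3, aba, V$) ⊢ (s0, ba, VV$)
No transition applies at (s0, ba, VV$); input not fully consumed.

Reject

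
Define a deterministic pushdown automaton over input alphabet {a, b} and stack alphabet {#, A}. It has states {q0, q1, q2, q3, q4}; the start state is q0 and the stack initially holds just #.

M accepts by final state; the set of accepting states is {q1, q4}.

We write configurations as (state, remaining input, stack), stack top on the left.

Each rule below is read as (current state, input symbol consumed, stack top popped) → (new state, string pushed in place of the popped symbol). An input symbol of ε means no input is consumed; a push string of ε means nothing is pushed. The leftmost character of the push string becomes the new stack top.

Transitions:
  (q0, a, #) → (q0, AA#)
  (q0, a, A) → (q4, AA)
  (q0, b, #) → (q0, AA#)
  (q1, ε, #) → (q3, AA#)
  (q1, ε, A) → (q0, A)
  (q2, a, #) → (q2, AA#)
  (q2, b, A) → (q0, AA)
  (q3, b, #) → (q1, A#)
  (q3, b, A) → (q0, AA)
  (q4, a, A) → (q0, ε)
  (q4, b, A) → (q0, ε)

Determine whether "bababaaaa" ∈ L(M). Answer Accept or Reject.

(q0, bababaaaa, #)
  read b, top #: go to q0, push AA# → (q0, ababaaaa, AA#)
  read a, top A: go to q4, push AA → (q4, babaaaa, AAA#)
  read b, top A: go to q0, push ε → (q0, abaaaa, AA#)
  read a, top A: go to q4, push AA → (q4, baaaa, AAA#)
  read b, top A: go to q0, push ε → (q0, aaaa, AA#)
  read a, top A: go to q4, push AA → (q4, aaa, AAA#)
  read a, top A: go to q0, push ε → (q0, aa, AA#)
  read a, top A: go to q4, push AA → (q4, a, AAA#)
  read a, top A: go to q0, push ε → (q0, ε, AA#)
All input consumed; state q0 ∉ F and no further ε-move applies.

Reject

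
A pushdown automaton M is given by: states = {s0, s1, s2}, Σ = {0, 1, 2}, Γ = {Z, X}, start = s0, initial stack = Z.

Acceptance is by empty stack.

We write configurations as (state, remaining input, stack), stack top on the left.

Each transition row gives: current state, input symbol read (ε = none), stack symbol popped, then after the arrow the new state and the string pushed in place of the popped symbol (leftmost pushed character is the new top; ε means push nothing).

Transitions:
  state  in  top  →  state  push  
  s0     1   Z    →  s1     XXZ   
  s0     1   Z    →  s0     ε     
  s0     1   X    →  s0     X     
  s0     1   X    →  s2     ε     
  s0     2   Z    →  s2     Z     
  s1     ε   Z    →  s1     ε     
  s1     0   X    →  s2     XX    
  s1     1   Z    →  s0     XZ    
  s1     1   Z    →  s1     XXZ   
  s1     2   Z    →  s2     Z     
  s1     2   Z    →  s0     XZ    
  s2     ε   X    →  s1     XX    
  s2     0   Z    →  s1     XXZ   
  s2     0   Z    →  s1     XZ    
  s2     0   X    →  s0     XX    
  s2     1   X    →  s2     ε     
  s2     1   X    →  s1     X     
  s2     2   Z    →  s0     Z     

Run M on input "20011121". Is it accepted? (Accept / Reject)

One accepting computation: (s0, 20011121, Z) ⊢ (s2, 0011121, Z) ⊢ (s1, 011121, XXZ) ⊢ (s2, 11121, XXXZ) ⊢ (s2, 1121, XXZ) ⊢ (s2, 121, XZ) ⊢ (s2, 21, Z) ⊢ (s0, 1, Z) ⊢ (s0, ε, ε)
All input consumed and the stack is empty.

Accept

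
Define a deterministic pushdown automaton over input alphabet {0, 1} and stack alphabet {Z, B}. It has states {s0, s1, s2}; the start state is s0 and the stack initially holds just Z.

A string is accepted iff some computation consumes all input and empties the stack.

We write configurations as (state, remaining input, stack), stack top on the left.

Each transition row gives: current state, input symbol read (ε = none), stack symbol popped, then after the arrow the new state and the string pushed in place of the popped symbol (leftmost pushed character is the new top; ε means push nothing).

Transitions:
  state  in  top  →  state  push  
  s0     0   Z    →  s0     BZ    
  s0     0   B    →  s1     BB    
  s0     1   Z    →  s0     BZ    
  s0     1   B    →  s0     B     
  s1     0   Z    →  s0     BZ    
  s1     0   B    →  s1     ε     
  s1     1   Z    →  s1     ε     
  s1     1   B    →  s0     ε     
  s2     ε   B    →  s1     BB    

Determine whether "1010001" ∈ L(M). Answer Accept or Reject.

Accept

(s0, 1010001, Z)
  read 1, top Z: go to s0, push BZ → (s0, 010001, BZ)
  read 0, top B: go to s1, push BB → (s1, 10001, BBZ)
  read 1, top B: go to s0, push ε → (s0, 0001, BZ)
  read 0, top B: go to s1, push BB → (s1, 001, BBZ)
  read 0, top B: go to s1, push ε → (s1, 01, BZ)
  read 0, top B: go to s1, push ε → (s1, 1, Z)
  read 1, top Z: go to s1, push ε → (s1, ε, ε)
All input consumed and the stack is empty.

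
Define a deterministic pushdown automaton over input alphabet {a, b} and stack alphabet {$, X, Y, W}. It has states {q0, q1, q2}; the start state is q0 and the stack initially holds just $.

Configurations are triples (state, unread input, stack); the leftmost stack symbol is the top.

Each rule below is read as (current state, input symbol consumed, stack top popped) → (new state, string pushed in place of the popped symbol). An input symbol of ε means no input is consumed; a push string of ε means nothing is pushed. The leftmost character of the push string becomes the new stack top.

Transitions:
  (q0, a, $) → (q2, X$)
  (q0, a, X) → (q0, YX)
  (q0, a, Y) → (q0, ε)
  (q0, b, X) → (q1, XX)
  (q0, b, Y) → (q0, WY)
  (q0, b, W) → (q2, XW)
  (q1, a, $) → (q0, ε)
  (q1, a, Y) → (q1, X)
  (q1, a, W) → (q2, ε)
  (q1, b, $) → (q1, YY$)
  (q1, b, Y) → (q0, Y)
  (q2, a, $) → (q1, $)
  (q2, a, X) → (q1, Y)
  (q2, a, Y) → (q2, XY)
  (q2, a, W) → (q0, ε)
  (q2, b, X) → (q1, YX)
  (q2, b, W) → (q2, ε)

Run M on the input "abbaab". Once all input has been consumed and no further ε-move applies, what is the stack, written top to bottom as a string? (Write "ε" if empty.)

(q0, abbaab, $)
  read a, top $: go to q2, push X$ → (q2, bbaab, X$)
  read b, top X: go to q1, push YX → (q1, baab, YX$)
  read b, top Y: go to q0, push Y → (q0, aab, YX$)
  read a, top Y: go to q0, push ε → (q0, ab, X$)
  read a, top X: go to q0, push YX → (q0, b, YX$)
  read b, top Y: go to q0, push WY → (q0, ε, WYX$)
All input consumed in state q0 with stack WYX$.

WYX$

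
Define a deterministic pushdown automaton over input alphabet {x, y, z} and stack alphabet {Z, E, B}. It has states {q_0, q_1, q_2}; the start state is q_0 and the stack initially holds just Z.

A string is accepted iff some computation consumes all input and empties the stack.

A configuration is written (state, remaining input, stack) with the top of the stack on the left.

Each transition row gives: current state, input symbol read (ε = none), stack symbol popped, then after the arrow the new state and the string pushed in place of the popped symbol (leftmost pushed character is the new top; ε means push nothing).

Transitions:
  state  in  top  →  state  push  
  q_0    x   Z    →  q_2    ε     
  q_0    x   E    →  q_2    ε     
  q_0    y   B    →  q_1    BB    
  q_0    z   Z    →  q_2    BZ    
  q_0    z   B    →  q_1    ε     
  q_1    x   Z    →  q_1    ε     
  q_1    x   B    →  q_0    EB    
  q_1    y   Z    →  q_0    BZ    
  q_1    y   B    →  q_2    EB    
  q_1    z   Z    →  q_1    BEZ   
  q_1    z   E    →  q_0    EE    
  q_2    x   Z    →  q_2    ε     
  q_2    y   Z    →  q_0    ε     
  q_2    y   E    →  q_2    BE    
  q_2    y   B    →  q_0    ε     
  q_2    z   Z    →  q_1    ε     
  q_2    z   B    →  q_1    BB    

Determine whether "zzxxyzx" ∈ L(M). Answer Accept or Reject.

Accept

(q_0, zzxxyzx, Z) ⊢ (q_2, zxxyzx, BZ) ⊢ (q_1, xxyzx, BBZ) ⊢ (q_0, xyzx, EBBZ) ⊢ (q_2, yzx, BBZ) ⊢ (q_0, zx, BZ) ⊢ (q_1, x, Z) ⊢ (q_1, ε, ε)
All input consumed and the stack is empty.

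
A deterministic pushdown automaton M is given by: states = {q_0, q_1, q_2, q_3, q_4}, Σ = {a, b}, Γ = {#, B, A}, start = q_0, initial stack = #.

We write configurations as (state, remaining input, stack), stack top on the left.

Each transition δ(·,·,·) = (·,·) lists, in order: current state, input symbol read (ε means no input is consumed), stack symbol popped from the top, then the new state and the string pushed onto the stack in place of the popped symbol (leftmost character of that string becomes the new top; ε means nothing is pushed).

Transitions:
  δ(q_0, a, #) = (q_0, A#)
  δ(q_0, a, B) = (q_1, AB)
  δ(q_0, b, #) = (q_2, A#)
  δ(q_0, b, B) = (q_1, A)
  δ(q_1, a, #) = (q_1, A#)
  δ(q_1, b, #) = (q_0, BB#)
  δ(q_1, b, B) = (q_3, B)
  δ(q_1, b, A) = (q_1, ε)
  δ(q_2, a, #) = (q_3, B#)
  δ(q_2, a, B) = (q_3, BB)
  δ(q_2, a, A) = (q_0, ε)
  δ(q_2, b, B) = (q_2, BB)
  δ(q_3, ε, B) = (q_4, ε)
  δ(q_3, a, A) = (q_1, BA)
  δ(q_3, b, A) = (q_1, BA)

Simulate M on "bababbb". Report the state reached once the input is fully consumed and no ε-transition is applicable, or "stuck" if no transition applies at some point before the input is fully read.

(q_0, bababbb, #)
  read b, top #: go to q_2, push A# → (q_2, ababbb, A#)
  read a, top A: go to q_0, push ε → (q_0, babbb, #)
  read b, top #: go to q_2, push A# → (q_2, abbb, A#)
  read a, top A: go to q_0, push ε → (q_0, bbb, #)
  read b, top #: go to q_2, push A# → (q_2, bb, A#)
No transition for (q_2, b, top A); M blocks with input bb remaining.

stuck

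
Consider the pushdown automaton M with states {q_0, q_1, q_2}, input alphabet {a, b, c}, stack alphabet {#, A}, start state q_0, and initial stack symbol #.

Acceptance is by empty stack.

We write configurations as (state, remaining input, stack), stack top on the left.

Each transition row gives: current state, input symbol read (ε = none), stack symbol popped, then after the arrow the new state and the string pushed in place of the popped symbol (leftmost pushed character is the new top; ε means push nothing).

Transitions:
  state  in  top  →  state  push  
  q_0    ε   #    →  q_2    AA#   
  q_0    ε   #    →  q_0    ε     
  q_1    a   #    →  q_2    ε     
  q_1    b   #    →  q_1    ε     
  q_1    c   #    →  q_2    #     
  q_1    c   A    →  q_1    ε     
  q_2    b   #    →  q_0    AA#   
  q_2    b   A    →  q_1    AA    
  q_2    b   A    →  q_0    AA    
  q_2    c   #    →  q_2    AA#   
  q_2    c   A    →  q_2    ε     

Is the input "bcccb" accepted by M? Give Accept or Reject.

Accept

One accepting computation: (q_0, bcccb, #) ⊢ (q_2, bcccb, AA#) ⊢ (q_1, cccb, AAA#) ⊢ (q_1, ccb, AA#) ⊢ (q_1, cb, A#) ⊢ (q_1, b, #) ⊢ (q_1, ε, ε)
All input consumed and the stack is empty.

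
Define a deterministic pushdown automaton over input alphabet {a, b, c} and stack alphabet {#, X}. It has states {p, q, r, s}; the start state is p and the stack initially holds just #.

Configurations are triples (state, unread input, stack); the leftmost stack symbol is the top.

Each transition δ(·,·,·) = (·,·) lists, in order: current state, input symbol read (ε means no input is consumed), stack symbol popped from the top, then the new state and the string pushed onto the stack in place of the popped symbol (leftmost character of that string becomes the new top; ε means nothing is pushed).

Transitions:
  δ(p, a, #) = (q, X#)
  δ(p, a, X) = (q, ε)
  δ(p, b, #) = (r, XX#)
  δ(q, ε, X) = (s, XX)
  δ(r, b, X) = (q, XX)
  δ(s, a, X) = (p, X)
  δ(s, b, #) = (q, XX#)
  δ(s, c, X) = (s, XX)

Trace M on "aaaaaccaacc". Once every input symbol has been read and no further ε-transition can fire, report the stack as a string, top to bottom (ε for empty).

(p, aaaaaccaacc, #)
  read a, top #: go to q, push X# → (q, aaaaccaacc, X#)
  ε-move, top X: go to s, push XX → (s, aaaaccaacc, XX#)
  read a, top X: go to p, push X → (p, aaaccaacc, XX#)
  read a, top X: go to q, push ε → (q, aaccaacc, X#)
  ε-move, top X: go to s, push XX → (s, aaccaacc, XX#)
  read a, top X: go to p, push X → (p, accaacc, XX#)
  read a, top X: go to q, push ε → (q, ccaacc, X#)
  ε-move, top X: go to s, push XX → (s, ccaacc, XX#)
  read c, top X: go to s, push XX → (s, caacc, XXX#)
  read c, top X: go to s, push XX → (s, aacc, XXXX#)
  read a, top X: go to p, push X → (p, acc, XXXX#)
  read a, top X: go to q, push ε → (q, cc, XXX#)
  ε-move, top X: go to s, push XX → (s, cc, XXXX#)
  read c, top X: go to s, push XX → (s, c, XXXXX#)
  read c, top X: go to s, push XX → (s, ε, XXXXXX#)
All input consumed in state s with stack XXXXXX#.

XXXXXX#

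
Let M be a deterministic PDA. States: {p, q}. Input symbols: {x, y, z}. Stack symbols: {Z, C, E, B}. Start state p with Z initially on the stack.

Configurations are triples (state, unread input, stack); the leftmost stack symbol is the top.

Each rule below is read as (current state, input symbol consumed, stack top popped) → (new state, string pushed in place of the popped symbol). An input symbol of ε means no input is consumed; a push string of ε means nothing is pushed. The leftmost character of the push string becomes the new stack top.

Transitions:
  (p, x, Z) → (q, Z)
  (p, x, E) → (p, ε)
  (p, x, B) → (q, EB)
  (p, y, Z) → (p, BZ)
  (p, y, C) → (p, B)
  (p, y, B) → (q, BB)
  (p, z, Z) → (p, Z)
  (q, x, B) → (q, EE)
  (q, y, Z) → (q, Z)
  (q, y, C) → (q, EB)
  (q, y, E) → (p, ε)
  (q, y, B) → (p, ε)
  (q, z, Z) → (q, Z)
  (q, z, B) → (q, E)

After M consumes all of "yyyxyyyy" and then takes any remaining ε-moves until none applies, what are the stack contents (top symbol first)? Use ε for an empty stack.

BBZ

(p, yyyxyyyy, Z) ⊢ (p, yyxyyyy, BZ) ⊢ (q, yxyyyy, BBZ) ⊢ (p, xyyyy, BZ) ⊢ (q, yyyy, EBZ) ⊢ (p, yyy, BZ) ⊢ (q, yy, BBZ) ⊢ (p, y, BZ) ⊢ (q, ε, BBZ)
All input consumed in state q with stack BBZ.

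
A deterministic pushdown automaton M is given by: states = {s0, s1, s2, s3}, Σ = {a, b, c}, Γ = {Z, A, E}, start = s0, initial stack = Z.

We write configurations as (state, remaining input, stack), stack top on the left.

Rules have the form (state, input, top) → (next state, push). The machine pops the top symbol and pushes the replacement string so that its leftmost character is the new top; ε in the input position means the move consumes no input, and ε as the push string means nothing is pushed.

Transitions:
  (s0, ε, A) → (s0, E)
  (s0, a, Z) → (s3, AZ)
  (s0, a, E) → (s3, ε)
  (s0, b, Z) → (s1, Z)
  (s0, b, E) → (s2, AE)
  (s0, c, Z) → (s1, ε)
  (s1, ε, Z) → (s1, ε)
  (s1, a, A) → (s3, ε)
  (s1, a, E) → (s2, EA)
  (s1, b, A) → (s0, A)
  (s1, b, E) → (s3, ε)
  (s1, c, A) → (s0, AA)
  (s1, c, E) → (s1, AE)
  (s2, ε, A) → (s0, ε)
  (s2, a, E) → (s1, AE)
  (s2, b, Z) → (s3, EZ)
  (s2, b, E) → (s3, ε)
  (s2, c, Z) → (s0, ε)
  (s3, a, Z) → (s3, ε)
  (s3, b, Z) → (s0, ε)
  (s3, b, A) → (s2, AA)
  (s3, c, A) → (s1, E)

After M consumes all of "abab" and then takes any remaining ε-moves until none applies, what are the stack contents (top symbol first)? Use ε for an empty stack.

ε

(s0, abab, Z)
  read a, top Z: go to s3, push AZ → (s3, bab, AZ)
  read b, top A: go to s2, push AA → (s2, ab, AAZ)
  ε-move, top A: go to s0, push ε → (s0, ab, AZ)
  ε-move, top A: go to s0, push E → (s0, ab, EZ)
  read a, top E: go to s3, push ε → (s3, b, Z)
  read b, top Z: go to s0, push ε → (s0, ε, ε)
All input consumed in state s0 with stack ε.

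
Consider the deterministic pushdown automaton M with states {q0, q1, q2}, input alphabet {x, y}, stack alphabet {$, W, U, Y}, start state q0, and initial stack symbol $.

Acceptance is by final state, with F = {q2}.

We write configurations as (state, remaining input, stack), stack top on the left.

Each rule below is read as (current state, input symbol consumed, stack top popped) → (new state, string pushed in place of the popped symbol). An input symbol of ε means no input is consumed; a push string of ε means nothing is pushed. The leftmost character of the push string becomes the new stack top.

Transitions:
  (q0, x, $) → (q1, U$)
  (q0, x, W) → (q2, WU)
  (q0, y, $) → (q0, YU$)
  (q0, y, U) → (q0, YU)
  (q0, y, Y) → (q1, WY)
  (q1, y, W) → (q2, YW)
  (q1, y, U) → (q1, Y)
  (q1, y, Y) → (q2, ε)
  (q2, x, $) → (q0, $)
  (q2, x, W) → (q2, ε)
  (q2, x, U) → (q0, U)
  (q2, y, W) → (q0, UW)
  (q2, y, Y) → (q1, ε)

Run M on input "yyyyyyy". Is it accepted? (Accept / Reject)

(q0, yyyyyyy, $)
  read y, top $: go to q0, push YU$ → (q0, yyyyyy, YU$)
  read y, top Y: go to q1, push WY → (q1, yyyyy, WYU$)
  read y, top W: go to q2, push YW → (q2, yyyy, YWYU$)
  read y, top Y: go to q1, push ε → (q1, yyy, WYU$)
  read y, top W: go to q2, push YW → (q2, yy, YWYU$)
  read y, top Y: go to q1, push ε → (q1, y, WYU$)
  read y, top W: go to q2, push YW → (q2, ε, YWYU$)
All input consumed; state q2 ∈ F.

Accept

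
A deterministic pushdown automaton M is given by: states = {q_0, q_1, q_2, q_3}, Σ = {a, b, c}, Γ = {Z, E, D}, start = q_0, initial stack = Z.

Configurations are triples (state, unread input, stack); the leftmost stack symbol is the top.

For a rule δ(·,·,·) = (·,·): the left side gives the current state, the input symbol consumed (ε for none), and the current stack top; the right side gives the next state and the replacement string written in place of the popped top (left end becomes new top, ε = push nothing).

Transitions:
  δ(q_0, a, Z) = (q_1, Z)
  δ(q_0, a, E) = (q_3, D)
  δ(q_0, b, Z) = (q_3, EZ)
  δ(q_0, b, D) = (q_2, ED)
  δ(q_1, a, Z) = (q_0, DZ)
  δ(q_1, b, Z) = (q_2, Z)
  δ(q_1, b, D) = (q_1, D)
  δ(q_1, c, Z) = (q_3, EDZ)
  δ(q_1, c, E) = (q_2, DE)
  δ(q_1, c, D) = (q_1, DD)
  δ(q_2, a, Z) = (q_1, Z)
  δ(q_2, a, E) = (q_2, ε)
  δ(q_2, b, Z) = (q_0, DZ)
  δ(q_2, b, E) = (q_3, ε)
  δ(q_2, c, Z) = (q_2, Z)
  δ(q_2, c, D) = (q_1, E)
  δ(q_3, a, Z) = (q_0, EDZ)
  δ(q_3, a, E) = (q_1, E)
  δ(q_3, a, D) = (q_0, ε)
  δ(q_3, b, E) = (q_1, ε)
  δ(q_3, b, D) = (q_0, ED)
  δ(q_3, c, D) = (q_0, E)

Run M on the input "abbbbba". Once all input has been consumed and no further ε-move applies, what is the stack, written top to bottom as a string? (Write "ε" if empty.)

(q_0, abbbbba, Z)
  read a, top Z: go to q_1, push Z → (q_1, bbbbba, Z)
  read b, top Z: go to q_2, push Z → (q_2, bbbba, Z)
  read b, top Z: go to q_0, push DZ → (q_0, bbba, DZ)
  read b, top D: go to q_2, push ED → (q_2, bba, EDZ)
  read b, top E: go to q_3, push ε → (q_3, ba, DZ)
  read b, top D: go to q_0, push ED → (q_0, a, EDZ)
  read a, top E: go to q_3, push D → (q_3, ε, DDZ)
All input consumed in state q_3 with stack DDZ.

DDZ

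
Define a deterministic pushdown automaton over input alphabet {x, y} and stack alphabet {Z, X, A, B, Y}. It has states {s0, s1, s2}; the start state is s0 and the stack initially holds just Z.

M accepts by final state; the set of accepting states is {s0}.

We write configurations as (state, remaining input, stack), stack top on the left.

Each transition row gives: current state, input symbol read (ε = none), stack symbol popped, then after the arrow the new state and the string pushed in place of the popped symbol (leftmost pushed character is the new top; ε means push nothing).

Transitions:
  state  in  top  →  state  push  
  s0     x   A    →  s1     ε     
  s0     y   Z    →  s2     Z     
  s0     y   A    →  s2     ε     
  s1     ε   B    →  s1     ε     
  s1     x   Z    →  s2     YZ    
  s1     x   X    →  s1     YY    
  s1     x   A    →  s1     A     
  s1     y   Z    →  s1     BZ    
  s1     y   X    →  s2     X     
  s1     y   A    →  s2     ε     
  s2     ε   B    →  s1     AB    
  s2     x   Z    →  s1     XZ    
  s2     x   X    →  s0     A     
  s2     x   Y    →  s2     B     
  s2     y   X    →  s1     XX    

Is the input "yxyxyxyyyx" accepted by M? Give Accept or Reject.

(s0, yxyxyxyyyx, Z)
  read y, top Z: go to s2, push Z → (s2, xyxyxyyyx, Z)
  read x, top Z: go to s1, push XZ → (s1, yxyxyyyx, XZ)
  read y, top X: go to s2, push X → (s2, xyxyyyx, XZ)
  read x, top X: go to s0, push A → (s0, yxyyyx, AZ)
  read y, top A: go to s2, push ε → (s2, xyyyx, Z)
  read x, top Z: go to s1, push XZ → (s1, yyyx, XZ)
  read y, top X: go to s2, push X → (s2, yyx, XZ)
  read y, top X: go to s1, push XX → (s1, yx, XXZ)
  read y, top X: go to s2, push X → (s2, x, XXZ)
  read x, top X: go to s0, push A → (s0, ε, AXZ)
All input consumed; state s0 ∈ F.

Accept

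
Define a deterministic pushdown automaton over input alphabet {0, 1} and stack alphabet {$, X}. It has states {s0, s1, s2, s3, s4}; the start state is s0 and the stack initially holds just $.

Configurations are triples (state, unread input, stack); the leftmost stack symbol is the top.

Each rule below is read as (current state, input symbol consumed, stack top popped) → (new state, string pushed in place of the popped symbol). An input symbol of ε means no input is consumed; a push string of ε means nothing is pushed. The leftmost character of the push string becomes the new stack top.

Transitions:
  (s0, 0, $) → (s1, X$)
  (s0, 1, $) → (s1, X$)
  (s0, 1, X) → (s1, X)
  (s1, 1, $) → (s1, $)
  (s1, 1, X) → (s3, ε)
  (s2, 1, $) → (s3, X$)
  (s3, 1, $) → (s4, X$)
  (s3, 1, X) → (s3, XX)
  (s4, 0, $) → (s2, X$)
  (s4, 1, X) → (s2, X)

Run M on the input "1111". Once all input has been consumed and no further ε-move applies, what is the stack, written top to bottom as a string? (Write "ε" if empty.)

X$

(s0, 1111, $)
  read 1, top $: go to s1, push X$ → (s1, 111, X$)
  read 1, top X: go to s3, push ε → (s3, 11, $)
  read 1, top $: go to s4, push X$ → (s4, 1, X$)
  read 1, top X: go to s2, push X → (s2, ε, X$)
All input consumed in state s2 with stack X$.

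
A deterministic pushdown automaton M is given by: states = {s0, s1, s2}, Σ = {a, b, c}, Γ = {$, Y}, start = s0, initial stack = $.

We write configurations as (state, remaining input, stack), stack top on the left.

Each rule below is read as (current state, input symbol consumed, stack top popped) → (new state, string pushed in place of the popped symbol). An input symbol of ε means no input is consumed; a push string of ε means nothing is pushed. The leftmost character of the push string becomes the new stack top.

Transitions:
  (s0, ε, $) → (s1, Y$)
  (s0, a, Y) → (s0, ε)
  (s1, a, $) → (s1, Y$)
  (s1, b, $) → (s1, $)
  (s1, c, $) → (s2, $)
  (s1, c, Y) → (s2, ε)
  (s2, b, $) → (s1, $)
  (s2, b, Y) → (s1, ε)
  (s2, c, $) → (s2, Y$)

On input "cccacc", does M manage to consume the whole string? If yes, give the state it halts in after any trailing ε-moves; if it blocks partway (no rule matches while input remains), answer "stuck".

(s0, cccacc, $)
  ε-move, top $: go to s1, push Y$ → (s1, cccacc, Y$)
  read c, top Y: go to s2, push ε → (s2, ccacc, $)
  read c, top $: go to s2, push Y$ → (s2, cacc, Y$)
No transition for (s2, c, top Y); M blocks with input cacc remaining.

stuck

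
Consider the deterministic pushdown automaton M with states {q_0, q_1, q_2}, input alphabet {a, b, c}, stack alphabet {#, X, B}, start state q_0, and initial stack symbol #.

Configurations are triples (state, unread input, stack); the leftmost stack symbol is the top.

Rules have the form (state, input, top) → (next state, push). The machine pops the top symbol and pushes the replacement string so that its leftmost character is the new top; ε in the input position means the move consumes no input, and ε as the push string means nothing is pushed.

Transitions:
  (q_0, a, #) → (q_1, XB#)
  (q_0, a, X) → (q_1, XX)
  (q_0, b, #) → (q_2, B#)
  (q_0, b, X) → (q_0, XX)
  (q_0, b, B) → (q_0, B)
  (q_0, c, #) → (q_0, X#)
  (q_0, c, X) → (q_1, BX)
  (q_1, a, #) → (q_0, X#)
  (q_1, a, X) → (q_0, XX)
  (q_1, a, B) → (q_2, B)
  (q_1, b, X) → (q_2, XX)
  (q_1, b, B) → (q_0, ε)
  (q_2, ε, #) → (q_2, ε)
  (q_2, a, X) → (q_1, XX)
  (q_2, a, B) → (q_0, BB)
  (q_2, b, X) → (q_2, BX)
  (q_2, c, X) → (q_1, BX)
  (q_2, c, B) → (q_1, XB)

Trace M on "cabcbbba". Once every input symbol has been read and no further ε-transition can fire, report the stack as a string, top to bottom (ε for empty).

(q_0, cabcbbba, #)
  read c, top #: go to q_0, push X# → (q_0, abcbbba, X#)
  read a, top X: go to q_1, push XX → (q_1, bcbbba, XX#)
  read b, top X: go to q_2, push XX → (q_2, cbbba, XXX#)
  read c, top X: go to q_1, push BX → (q_1, bbba, BXXX#)
  read b, top B: go to q_0, push ε → (q_0, bba, XXX#)
  read b, top X: go to q_0, push XX → (q_0, ba, XXXX#)
  read b, top X: go to q_0, push XX → (q_0, a, XXXXX#)
  read a, top X: go to q_1, push XX → (q_1, ε, XXXXXX#)
All input consumed in state q_1 with stack XXXXXX#.

XXXXXX#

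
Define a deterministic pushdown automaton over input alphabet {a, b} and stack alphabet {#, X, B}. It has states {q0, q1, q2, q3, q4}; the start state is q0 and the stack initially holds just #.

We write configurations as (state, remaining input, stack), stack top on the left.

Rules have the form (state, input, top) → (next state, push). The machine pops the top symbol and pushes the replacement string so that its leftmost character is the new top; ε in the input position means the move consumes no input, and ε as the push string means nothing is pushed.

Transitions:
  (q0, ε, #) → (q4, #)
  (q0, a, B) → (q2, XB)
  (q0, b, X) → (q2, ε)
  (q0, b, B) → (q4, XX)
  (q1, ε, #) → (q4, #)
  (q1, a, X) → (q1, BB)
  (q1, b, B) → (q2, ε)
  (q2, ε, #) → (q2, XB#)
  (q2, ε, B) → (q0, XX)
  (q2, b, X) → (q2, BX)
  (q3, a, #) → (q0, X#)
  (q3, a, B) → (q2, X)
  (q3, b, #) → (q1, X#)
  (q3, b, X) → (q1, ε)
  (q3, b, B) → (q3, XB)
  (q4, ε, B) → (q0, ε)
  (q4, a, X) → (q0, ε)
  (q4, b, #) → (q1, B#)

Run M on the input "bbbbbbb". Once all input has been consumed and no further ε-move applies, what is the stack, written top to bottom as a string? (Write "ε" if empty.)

XXXXXB#

(q0, bbbbbbb, #) ⊢ (q4, bbbbbbb, #) ⊢ (q1, bbbbbb, B#) ⊢ (q2, bbbbb, #) ⊢ (q2, bbbbb, XB#) ⊢ (q2, bbbb, BXB#) ⊢ (q0, bbbb, XXXB#) ⊢ (q2, bbb, XXB#) ⊢ (q2, bb, BXXB#) ⊢ (q0, bb, XXXXB#) ⊢ (q2, b, XXXB#) ⊢ (q2, ε, BXXXB#) ⊢ (q0, ε, XXXXXB#)
All input consumed in state q0 with stack XXXXXB#.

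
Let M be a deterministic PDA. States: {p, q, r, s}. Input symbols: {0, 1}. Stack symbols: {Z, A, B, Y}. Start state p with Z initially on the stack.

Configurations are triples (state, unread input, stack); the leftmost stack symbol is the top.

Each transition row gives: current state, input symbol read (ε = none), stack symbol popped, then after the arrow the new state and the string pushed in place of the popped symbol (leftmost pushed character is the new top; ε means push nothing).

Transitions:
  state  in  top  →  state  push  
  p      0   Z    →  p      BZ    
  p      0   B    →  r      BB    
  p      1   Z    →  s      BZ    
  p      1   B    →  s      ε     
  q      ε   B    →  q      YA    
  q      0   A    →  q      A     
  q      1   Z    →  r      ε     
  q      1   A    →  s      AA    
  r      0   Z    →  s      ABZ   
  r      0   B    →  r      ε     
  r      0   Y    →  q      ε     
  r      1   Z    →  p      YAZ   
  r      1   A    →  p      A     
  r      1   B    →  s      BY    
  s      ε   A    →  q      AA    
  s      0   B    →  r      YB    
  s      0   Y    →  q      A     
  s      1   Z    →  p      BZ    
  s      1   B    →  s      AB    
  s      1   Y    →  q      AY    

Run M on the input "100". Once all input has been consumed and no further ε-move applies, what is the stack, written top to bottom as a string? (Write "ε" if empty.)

YAZ

(p, 100, Z)
  read 1, top Z: go to s, push BZ → (s, 00, BZ)
  read 0, top B: go to r, push YB → (r, 0, YBZ)
  read 0, top Y: go to q, push ε → (q, ε, BZ)
  ε-move, top B: go to q, push YA → (q, ε, YAZ)
All input consumed in state q with stack YAZ.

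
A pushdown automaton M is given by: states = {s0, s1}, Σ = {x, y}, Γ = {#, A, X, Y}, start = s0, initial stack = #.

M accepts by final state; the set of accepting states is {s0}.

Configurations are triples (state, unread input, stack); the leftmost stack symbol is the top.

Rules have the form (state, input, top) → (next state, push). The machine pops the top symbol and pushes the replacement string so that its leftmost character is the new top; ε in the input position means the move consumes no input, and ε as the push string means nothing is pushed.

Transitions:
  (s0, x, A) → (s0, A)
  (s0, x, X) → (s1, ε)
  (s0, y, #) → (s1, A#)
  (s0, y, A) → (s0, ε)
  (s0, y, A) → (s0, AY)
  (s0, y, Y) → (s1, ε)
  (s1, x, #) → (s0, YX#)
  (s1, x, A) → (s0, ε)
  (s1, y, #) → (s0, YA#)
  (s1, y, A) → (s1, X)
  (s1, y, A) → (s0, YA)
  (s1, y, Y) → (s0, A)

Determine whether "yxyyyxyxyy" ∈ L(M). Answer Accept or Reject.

One accepting computation: (s0, yxyyyxyxyy, #) ⊢ (s1, xyyyxyxyy, A#) ⊢ (s0, yyyxyxyy, #) ⊢ (s1, yyxyxyy, A#) ⊢ (s0, yxyxyy, YA#) ⊢ (s1, xyxyy, A#) ⊢ (s0, yxyy, #) ⊢ (s1, xyy, A#) ⊢ (s0, yy, #) ⊢ (s1, y, A#) ⊢ (s0, ε, YA#)
All input consumed and state s0 ∈ F.

Accept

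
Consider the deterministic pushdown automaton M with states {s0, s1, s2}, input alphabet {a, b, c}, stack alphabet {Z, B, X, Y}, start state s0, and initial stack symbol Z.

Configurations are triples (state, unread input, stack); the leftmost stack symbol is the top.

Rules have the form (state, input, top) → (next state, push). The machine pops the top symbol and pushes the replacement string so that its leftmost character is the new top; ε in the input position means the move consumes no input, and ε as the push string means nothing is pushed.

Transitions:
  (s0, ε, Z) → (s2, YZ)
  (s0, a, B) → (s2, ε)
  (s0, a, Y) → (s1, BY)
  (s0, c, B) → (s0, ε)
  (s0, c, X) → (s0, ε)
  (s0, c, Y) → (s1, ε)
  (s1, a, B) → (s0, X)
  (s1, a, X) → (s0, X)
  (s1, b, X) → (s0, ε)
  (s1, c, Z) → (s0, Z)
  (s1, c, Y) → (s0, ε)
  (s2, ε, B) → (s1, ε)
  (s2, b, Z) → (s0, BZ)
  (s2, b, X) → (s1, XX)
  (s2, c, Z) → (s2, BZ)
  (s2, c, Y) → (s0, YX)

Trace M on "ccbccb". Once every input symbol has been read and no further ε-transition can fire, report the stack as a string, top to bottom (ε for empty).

(s0, ccbccb, Z)
  ε-move, top Z: go to s2, push YZ → (s2, ccbccb, YZ)
  read c, top Y: go to s0, push YX → (s0, cbccb, YXZ)
  read c, top Y: go to s1, push ε → (s1, bccb, XZ)
  read b, top X: go to s0, push ε → (s0, ccb, Z)
  ε-move, top Z: go to s2, push YZ → (s2, ccb, YZ)
  read c, top Y: go to s0, push YX → (s0, cb, YXZ)
  read c, top Y: go to s1, push ε → (s1, b, XZ)
  read b, top X: go to s0, push ε → (s0, ε, Z)
  ε-move, top Z: go to s2, push YZ → (s2, ε, YZ)
All input consumed in state s2 with stack YZ.

YZ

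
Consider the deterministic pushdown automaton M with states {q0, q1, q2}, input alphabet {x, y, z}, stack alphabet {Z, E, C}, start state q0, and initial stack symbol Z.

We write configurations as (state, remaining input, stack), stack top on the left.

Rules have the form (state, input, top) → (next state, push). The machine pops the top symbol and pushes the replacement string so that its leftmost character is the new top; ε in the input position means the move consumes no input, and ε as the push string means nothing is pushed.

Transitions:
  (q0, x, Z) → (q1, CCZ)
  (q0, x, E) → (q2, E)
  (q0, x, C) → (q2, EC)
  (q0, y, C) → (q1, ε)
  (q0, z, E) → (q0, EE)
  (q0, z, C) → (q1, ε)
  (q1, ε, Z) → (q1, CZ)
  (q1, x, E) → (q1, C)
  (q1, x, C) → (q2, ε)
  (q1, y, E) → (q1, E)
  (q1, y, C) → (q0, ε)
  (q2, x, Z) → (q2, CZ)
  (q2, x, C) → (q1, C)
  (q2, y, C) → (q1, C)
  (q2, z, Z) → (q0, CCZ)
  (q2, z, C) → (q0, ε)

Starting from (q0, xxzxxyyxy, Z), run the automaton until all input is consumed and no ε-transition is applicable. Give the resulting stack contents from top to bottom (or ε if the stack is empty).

CZ

(q0, xxzxxyyxy, Z) ⊢ (q1, xzxxyyxy, CCZ) ⊢ (q2, zxxyyxy, CZ) ⊢ (q0, xxyyxy, Z) ⊢ (q1, xyyxy, CCZ) ⊢ (q2, yyxy, CZ) ⊢ (q1, yxy, CZ) ⊢ (q0, xy, Z) ⊢ (q1, y, CCZ) ⊢ (q0, ε, CZ)
All input consumed in state q0 with stack CZ.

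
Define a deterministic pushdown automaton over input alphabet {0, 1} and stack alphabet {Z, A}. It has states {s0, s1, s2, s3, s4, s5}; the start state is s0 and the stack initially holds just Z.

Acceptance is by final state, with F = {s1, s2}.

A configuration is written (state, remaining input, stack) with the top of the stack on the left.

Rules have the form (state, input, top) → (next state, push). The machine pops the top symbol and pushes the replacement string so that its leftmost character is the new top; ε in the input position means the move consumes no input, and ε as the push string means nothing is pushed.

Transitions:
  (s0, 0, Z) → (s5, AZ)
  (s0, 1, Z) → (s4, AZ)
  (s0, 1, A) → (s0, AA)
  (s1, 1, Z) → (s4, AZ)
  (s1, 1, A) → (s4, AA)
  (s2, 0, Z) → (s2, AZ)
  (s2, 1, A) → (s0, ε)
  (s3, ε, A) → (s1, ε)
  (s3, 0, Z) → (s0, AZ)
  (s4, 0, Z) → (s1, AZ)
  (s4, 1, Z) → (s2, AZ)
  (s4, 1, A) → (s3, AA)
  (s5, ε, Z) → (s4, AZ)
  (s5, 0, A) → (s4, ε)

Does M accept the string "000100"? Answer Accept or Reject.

(s0, 000100, Z)
  read 0, top Z: go to s5, push AZ → (s5, 00100, AZ)
  read 0, top A: go to s4, push ε → (s4, 0100, Z)
  read 0, top Z: go to s1, push AZ → (s1, 100, AZ)
  read 1, top A: go to s4, push AA → (s4, 00, AAZ)
No transition applies at (s4, 00, AAZ); input not fully consumed.

Reject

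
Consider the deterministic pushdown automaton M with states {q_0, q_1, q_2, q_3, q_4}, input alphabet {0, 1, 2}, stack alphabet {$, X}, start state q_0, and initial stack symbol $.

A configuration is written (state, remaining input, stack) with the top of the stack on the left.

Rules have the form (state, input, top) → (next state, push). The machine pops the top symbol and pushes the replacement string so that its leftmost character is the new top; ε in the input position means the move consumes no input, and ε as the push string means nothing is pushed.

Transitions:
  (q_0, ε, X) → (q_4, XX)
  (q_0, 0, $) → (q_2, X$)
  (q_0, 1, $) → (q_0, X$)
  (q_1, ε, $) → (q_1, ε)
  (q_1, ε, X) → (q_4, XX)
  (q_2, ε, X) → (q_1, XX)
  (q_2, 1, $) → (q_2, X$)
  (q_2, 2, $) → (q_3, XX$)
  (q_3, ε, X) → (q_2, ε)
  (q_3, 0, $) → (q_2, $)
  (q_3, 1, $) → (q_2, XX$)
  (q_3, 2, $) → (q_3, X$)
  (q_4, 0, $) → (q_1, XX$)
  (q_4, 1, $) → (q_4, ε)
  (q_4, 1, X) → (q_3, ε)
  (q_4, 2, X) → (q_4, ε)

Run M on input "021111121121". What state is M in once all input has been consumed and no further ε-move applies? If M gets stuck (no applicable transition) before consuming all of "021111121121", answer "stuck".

q_2

(q_0, 021111121121, $)
  read 0, top $: go to q_2, push X$ → (q_2, 21111121121, X$)
  ε-move, top X: go to q_1, push XX → (q_1, 21111121121, XX$)
  ε-move, top X: go to q_4, push XX → (q_4, 21111121121, XXX$)
  read 2, top X: go to q_4, push ε → (q_4, 1111121121, XX$)
  read 1, top X: go to q_3, push ε → (q_3, 111121121, X$)
  ε-move, top X: go to q_2, push ε → (q_2, 111121121, $)
  read 1, top $: go to q_2, push X$ → (q_2, 11121121, X$)
  ε-move, top X: go to q_1, push XX → (q_1, 11121121, XX$)
  ε-move, top X: go to q_4, push XX → (q_4, 11121121, XXX$)
  read 1, top X: go to q_3, push ε → (q_3, 1121121, XX$)
  ε-move, top X: go to q_2, push ε → (q_2, 1121121, X$)
  ε-move, top X: go to q_1, push XX → (q_1, 1121121, XX$)
  ε-move, top X: go to q_4, push XX → (q_4, 1121121, XXX$)
  read 1, top X: go to q_3, push ε → (q_3, 121121, XX$)
  ε-move, top X: go to q_2, push ε → (q_2, 121121, X$)
  ε-move, top X: go to q_1, push XX → (q_1, 121121, XX$)
  ε-move, top X: go to q_4, push XX → (q_4, 121121, XXX$)
  read 1, top X: go to q_3, push ε → (q_3, 21121, XX$)
  ε-move, top X: go to q_2, push ε → (q_2, 21121, X$)
  ε-move, top X: go to q_1, push XX → (q_1, 21121, XX$)
  ε-move, top X: go to q_4, push XX → (q_4, 21121, XXX$)
  read 2, top X: go to q_4, push ε → (q_4, 1121, XX$)
  read 1, top X: go to q_3, push ε → (q_3, 121, X$)
  ε-move, top X: go to q_2, push ε → (q_2, 121, $)
  read 1, top $: go to q_2, push X$ → (q_2, 21, X$)
  ε-move, top X: go to q_1, push XX → (q_1, 21, XX$)
  ε-move, top X: go to q_4, push XX → (q_4, 21, XXX$)
  read 2, top X: go to q_4, push ε → (q_4, 1, XX$)
  read 1, top X: go to q_3, push ε → (q_3, ε, X$)
  ε-move, top X: go to q_2, push ε → (q_2, ε, $)
All input consumed; M is in state q_2.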